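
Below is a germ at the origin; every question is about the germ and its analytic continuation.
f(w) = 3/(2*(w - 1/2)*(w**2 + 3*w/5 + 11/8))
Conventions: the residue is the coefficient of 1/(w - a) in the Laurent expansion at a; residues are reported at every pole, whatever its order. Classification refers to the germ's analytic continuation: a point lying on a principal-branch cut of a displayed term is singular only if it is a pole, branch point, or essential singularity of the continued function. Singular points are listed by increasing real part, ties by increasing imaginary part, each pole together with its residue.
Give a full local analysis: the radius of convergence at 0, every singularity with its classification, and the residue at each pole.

Denominator factor (w**2 + 3*w/5 + 11/8): discriminant -257/50, complex-conjugate roots (-3/10) + ((1/20)*sqrt(514))*i and (-3/10) - ((1/20)*sqrt(514))*i; poles of order 1, moduli (1/4)*sqrt(22) and (1/4)*sqrt(22).
Denominator factor (w - 1/2): pole of order 1 at 1/2, modulus 1/2.
The radius of convergence is the smallest modulus among the singular points: 1/2.
The factor w**2 + 3*w/5 + 11/8 splits as (w - a)(w - a') with a = (-3/10) - ((1/20)*sqrt(514))*i, a' = (-3/10) + ((1/20)*sqrt(514))*i. At the order-1 pole a set g(w) = (w - a)*f(w) = [3/(2*(w - 1/2))] / (w - a').
Simple pole: residue = g(a) at a = (-3/10) - ((1/20)*sqrt(514))*i, which is (-30/77) - ((240/19789)*sqrt(514))*i.
The factor w**2 + 3*w/5 + 11/8 splits as (w - a)(w - a') with a = (-3/10) + ((1/20)*sqrt(514))*i, a' = (-3/10) - ((1/20)*sqrt(514))*i. At the order-1 pole a set g(w) = (w - a)*f(w) = [3/(2*(w - 1/2))] / (w - a').
Simple pole: residue = g(a) at a = (-3/10) + ((1/20)*sqrt(514))*i, which is (-30/77) + ((240/19789)*sqrt(514))*i.
At the order-1 pole 1/2 set g(w) = (w - (1/2))*f(w) = 3/(2*(w**2 + 3*w/5 + 11/8)).
Simple pole: residue = g(a) at a = 1/2, which is 60/77.
List the singular points by increasing real part (a conjugate pair: the negative imaginary part first).

Radius of convergence at 0: 1/2.
At (-3/10) - ((1/20)*sqrt(514))*i: a pole of order 1; residue (-30/77) - ((240/19789)*sqrt(514))*i.
At (-3/10) + ((1/20)*sqrt(514))*i: a pole of order 1; residue (-30/77) + ((240/19789)*sqrt(514))*i.
At 1/2: a pole of order 1; residue 60/77.


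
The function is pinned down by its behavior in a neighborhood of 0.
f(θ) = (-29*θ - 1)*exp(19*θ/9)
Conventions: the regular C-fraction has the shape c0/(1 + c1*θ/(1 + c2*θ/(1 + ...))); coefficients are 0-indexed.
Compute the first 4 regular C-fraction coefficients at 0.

Taylor coefficients (expand at 0): a_0 = -1, a_1 = -280/9, a_2 = -10279/162, a_3 = -144761/2187.
c0 = a_0 = -1. Peel one level at a time: if S = 1 + c*θ/S' with S'(0) = 1, then c is the θ-coefficient of S and S' = c*θ/(S - 1).
S_1 = c0/f = 1 + (-280/9)*θ + (146521/162)*θ^2 + ...; c1 = -280/9.
S_2 = c1*θ/(S_1 - 1) = 1 + (146521/5040)*θ + (154841203/76204800)*θ^2 + ...; c2 = 146521/5040.
S_3 = c2*θ/(S_2 - 1) = 1 + (-154841203/2215397520)*θ + ...; c3 = -154841203/2215397520.

The regular C-fraction coefficients are [-1, -280/9, 146521/5040, -154841203/2215397520].


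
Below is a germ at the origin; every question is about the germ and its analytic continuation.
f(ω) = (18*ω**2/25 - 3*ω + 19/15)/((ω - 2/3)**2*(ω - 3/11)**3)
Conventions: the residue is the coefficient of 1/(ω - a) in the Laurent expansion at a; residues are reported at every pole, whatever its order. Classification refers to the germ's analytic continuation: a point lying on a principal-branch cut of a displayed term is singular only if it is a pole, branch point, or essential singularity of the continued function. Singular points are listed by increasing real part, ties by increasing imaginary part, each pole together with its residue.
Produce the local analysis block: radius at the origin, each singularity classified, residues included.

Denominator factor (ω - 2/3)^2: pole of order 2 at 2/3, modulus 2/3.
Denominator factor (ω - 3/11)^3: pole of order 3 at 3/11, modulus 3/11.
The radius of convergence is the smallest modulus among the singular points: 3/11.
At the order-3 pole 3/11 set g(ω) = (ω - (3/11))^3*f(ω) = (18*ω**2/25 - 3*ω + 19/15)/(ω - 2/3)**2.
Order-3 pole: residue = g''(a)/2; g''(3/11) = -5174928/142805, so the residue is -2587464/142805.
At the order-2 pole 2/3 set g(ω) = (ω - (2/3))^2*f(ω) = (18*ω**2/25 - 3*ω + 19/15)/(ω - 3/11)**3.
Order-2 pole: residue = g'(a); g'(2/3) = 2587464/142805, so the residue is 2587464/142805.
List the singular points by increasing real part (a conjugate pair: the negative imaginary part first).

Radius of convergence at 0: 3/11.
At 3/11: a pole of order 3; residue -2587464/142805.
At 2/3: a pole of order 2; residue 2587464/142805.


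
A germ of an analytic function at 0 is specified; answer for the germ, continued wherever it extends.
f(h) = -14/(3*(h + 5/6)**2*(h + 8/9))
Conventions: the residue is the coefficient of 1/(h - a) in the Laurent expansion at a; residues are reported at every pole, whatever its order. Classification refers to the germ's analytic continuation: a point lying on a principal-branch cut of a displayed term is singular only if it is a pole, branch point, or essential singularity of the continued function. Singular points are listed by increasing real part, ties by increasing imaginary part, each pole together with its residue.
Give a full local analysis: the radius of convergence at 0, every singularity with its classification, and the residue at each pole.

Radius of convergence at 0: 5/6.
At -8/9: a pole of order 1; residue -1512.
At -5/6: a pole of order 2; residue 1512.

Denominator factor (h + 8/9): pole of order 1 at -8/9, modulus 8/9.
Denominator factor (h + 5/6)^2: pole of order 2 at -5/6, modulus 5/6.
The radius of convergence is the smallest modulus among the singular points: 5/6.
At the order-1 pole -8/9 set g(h) = (h - (-8/9))*f(h) = -14/(3*(h + 5/6)**2).
Simple pole: residue = g(a) at a = -8/9, which is -1512.
At the order-2 pole -5/6 set g(h) = (h - (-5/6))^2*f(h) = -14/(3*(h + 8/9)).
Order-2 pole: residue = g'(a); g'(-5/6) = 1512, so the residue is 1512.
List the singular points by increasing real part (a conjugate pair: the negative imaginary part first).


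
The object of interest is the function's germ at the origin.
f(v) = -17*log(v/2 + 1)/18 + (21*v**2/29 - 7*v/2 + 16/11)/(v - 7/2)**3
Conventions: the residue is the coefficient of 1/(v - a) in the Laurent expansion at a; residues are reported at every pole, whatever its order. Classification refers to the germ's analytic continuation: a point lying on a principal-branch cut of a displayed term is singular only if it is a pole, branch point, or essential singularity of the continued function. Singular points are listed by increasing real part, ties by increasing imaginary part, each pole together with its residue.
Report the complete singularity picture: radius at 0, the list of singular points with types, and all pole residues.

Denominator factor (v - 7/2)^3: pole of order 3 at 7/2, modulus 7/2.
Branch term (-17/18)*log(1 - v/(-2)): its argument vanishes at v = -2, a logarithmic branch point, modulus 2.
The radius of convergence is the smallest modulus among the singular points: 2.
The branch term is analytic at 7/2 and contributes nothing to the residue; only the rational part matters.
At the order-3 pole 7/2 set g(v) = (v - (7/2))^3*(rational part) = 21*v**2/29 - 7*v/2 + 16/11.
Order-3 pole: residue = g''(a)/2; g''(7/2) = 42/29, so the residue is 21/29.
List the singular points by increasing real part (a conjugate pair: the negative imaginary part first).

Radius of convergence at 0: 2.
At -2: a logarithmic branch point.
At 7/2: a pole of order 3; residue 21/29.


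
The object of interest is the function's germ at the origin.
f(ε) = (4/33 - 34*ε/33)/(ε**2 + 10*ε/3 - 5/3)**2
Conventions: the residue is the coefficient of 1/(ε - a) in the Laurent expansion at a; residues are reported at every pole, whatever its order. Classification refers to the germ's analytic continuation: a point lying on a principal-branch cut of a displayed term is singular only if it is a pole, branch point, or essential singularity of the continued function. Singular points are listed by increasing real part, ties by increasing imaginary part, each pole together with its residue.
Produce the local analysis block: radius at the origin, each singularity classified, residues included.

Radius of convergence at 0: -5/3 + (2/3)*sqrt(10).
At -5/3 - (2/3)*sqrt(10): a pole of order 2; residue (273/17600)*sqrt(10).
At -5/3 + (2/3)*sqrt(10): a pole of order 2; residue -(273/17600)*sqrt(10).

Denominator factor (ε**2 + 10*ε/3 - 5/3)^2: discriminant 160/9, real irrational roots -5/3 + (2/3)*sqrt(10) and -5/3 - (2/3)*sqrt(10); poles of order 2, moduli -5/3 + (2/3)*sqrt(10) and 5/3 + (2/3)*sqrt(10).
The radius of convergence is the smallest modulus among the singular points: -5/3 + (2/3)*sqrt(10).
The factor ε**2 + 10*ε/3 - 5/3 splits as (ε - a)(ε - a') with a = -5/3 - (2/3)*sqrt(10), a' = -5/3 + (2/3)*sqrt(10). At the order-2 pole a set g(ε) = (ε - a)^2*f(ε) = [4/33 - 34*ε/33] / (ε - a')^2.
Order-2 pole: residue = g'(a); g'(-5/3 - (2/3)*sqrt(10)) = (273/17600)*sqrt(10), so the residue is (273/17600)*sqrt(10).
The factor ε**2 + 10*ε/3 - 5/3 splits as (ε - a)(ε - a') with a = -5/3 + (2/3)*sqrt(10), a' = -5/3 - (2/3)*sqrt(10). At the order-2 pole a set g(ε) = (ε - a)^2*f(ε) = [4/33 - 34*ε/33] / (ε - a')^2.
Order-2 pole: residue = g'(a); g'(-5/3 + (2/3)*sqrt(10)) = -(273/17600)*sqrt(10), so the residue is -(273/17600)*sqrt(10).
List the singular points by increasing real part (a conjugate pair: the negative imaginary part first).


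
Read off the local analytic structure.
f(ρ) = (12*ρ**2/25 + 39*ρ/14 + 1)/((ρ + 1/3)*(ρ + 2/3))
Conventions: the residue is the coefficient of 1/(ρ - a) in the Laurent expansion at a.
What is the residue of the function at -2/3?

At the order-1 pole -2/3 set g(ρ) = (ρ - (-2/3))*f(ρ) = (12*ρ**2/25 + 39*ρ/14 + 1)/(ρ + 1/3).
Simple pole: residue = g(a) at a = -2/3, which is 338/175.

The residue is 338/175.


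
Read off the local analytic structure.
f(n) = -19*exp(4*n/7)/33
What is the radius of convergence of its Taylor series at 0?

The radius of convergence is infinite.

The factor exp(4*n/7) is entire and contributes no finite singular point.
The polynomial part has no poles.
No finite singular points: the Taylor series at 0 converges everywhere.


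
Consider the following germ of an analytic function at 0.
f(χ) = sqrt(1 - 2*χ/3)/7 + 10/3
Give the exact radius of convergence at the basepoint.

Branch term (1/7)*sqrt(1 - χ/(3/2)): its argument vanishes at χ = 3/2, a square-root branch point, modulus 3/2.
The radius of convergence is the smallest modulus among the singular points: 3/2.

The radius of convergence is 3/2.


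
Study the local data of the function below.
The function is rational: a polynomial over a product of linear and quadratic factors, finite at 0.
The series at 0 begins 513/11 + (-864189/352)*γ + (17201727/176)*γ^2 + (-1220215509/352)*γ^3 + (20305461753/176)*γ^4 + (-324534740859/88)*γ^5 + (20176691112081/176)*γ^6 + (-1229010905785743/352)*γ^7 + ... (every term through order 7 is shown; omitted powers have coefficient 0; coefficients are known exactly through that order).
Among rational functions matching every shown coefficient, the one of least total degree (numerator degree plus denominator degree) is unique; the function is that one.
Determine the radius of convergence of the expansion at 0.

The radius of convergence is 3/2 - (1/6)*sqrt(77).

No rational of total degree below 5 reproduces all 8 coefficients; solving the [1/4] Pade equations on them gives f(γ) = (25*γ/32 + 19/33)/(γ**2 + 3*γ + 1/9)**2, whose expansion matches every shown term.
Denominator factor (γ**2 + 3*γ + 1/9)^2: discriminant 77/9, real irrational roots -3/2 + (1/6)*sqrt(77) and -3/2 - (1/6)*sqrt(77); poles of order 2, moduli 3/2 - (1/6)*sqrt(77) and 3/2 + (1/6)*sqrt(77).
The radius of convergence is the smallest modulus among the singular points: 3/2 - (1/6)*sqrt(77).


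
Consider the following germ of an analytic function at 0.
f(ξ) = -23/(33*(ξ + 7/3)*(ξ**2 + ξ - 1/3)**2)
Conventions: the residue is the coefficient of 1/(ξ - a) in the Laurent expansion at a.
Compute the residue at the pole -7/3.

At the order-1 pole -7/3 set g(ξ) = (ξ - (-7/3))*f(ξ) = -23/(33*(ξ**2 + ξ - 1/3)**2).
Simple pole: residue = g(a) at a = -7/3, which is -621/6875.

The residue is -621/6875.


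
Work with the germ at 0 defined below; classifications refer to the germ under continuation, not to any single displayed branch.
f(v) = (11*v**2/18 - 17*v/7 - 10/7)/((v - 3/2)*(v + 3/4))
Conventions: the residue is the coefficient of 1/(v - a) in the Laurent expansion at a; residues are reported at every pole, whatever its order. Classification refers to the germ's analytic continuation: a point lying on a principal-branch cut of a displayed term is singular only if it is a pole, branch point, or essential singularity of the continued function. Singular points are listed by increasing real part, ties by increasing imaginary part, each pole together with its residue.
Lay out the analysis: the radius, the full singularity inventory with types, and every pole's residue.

Denominator factor (v - 3/2): pole of order 1 at 3/2, modulus 3/2.
Denominator factor (v + 3/4): pole of order 1 at -3/4, modulus 3/4.
The radius of convergence is the smallest modulus among the singular points: 3/4.
At the order-1 pole -3/4 set g(v) = (v - (-3/4))*f(v) = (11*v**2/18 - 17*v/7 - 10/7)/(v - 3/2).
Simple pole: residue = g(a) at a = -3/4, which is -55/168.
At the order-1 pole 3/2 set g(v) = (v - (3/2))*f(v) = (11*v**2/18 - 17*v/7 - 10/7)/(v + 3/4).
Simple pole: residue = g(a) at a = 3/2, which is -23/14.
List the singular points by increasing real part (a conjugate pair: the negative imaginary part first).

Radius of convergence at 0: 3/4.
At -3/4: a pole of order 1; residue -55/168.
At 3/2: a pole of order 1; residue -23/14.


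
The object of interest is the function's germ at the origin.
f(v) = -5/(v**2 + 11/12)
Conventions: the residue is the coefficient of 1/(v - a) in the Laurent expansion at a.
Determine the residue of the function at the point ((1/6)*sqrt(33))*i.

The factor v**2 + 11/12 splits as (v - a)(v - a') with a = ((1/6)*sqrt(33))*i, a' = -((1/6)*sqrt(33))*i. At the order-1 pole a set g(v) = (v - a)*f(v) = [-5] / (v - a').
Simple pole: residue = g(a) at a = ((1/6)*sqrt(33))*i, which is ((5/11)*sqrt(33))*i.

The residue is ((5/11)*sqrt(33))*i.


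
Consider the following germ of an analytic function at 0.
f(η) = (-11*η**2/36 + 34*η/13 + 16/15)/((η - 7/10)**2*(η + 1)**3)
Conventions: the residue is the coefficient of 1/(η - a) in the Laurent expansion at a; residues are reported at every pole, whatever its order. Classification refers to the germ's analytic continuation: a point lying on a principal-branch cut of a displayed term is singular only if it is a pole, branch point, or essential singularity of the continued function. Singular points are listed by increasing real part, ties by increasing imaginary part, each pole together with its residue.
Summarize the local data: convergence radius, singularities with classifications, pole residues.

Radius of convergence at 0: 7/10.
At -1: a pole of order 3; residue 5293325/9771957.
At 7/10: a pole of order 2; residue -5293325/9771957.

Denominator factor (η - 7/10)^2: pole of order 2 at 7/10, modulus 7/10.
Denominator factor (η + 1)^3: pole of order 3 at -1, modulus 1.
The radius of convergence is the smallest modulus among the singular points: 7/10.
At the order-3 pole -1 set g(η) = (η - (-1))^3*f(η) = (-11*η**2/36 + 34*η/13 + 16/15)/(η - 7/10)**2.
Order-3 pole: residue = g''(a)/2; g''(-1) = 10586650/9771957, so the residue is 5293325/9771957.
At the order-2 pole 7/10 set g(η) = (η - (7/10))^2*f(η) = (-11*η**2/36 + 34*η/13 + 16/15)/(η + 1)**3.
Order-2 pole: residue = g'(a); g'(7/10) = -5293325/9771957, so the residue is -5293325/9771957.
List the singular points by increasing real part (a conjugate pair: the negative imaginary part first).


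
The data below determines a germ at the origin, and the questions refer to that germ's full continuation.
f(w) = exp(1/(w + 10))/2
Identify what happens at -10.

The point is an essential singularity.

The exponent 1/(w - (-10)) has a pole at -10, so exp(1/(w - (-10))) takes every nonzero value near it: an essential singularity (not a pole of any order).


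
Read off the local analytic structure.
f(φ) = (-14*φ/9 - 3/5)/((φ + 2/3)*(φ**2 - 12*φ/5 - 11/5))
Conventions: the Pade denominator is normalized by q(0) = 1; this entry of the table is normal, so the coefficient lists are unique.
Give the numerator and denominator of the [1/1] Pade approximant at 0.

Taylor coefficients needed (expand at 0): a_0 = 9/22, a_1 = 1/1452, a_2 = -5167/10648.
Write the denominator as Q(φ) = 1 + q1*φ. Requiring Q*f - P = O(φ^3) with deg P <= 1 kills the coefficients of φ^2..φ^2 in Q*f:
  φ^2: a_2 + q1*a_1 = 0, i.e. -5167/10648 + (1/1452)*q1 = 0.
Solving this linear system: q1 = 15501/22.
The numerator is Q*f truncated at degree 1: P0 = a_0 = 9/22; P1 = a_1 + q1*a_0 = 9512/33.

The Pade approximant has numerator coefficients [9/22, 9512/33]; denominator coefficients [1, 15501/22].


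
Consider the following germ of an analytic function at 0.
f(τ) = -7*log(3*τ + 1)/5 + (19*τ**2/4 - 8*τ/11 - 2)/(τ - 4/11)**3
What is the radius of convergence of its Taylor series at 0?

Denominator factor (τ - 4/11)^3: pole of order 3 at 4/11, modulus 4/11.
Branch term (-7/5)*log(1 - τ/(-1/3)): its argument vanishes at τ = -1/3, a logarithmic branch point, modulus 1/3.
The radius of convergence is the smallest modulus among the singular points: 1/3.

The radius of convergence is 1/3.


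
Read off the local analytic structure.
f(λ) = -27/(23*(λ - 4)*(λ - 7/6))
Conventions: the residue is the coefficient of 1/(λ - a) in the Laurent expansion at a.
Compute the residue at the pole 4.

The residue is -162/391.

At the order-1 pole 4 set g(λ) = (λ - (4))*f(λ) = -27/(23*(λ - 7/6)).
Simple pole: residue = g(a) at a = 4, which is -162/391.


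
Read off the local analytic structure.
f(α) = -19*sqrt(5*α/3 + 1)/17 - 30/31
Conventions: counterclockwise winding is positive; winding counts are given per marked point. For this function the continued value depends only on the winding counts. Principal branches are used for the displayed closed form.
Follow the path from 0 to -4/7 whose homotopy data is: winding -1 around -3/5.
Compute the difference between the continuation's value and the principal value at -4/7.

The rational part is single-valued and drops out of the difference; each branch term changes only by its own monodromy.
(-19/17)*sqrt(1 - α/(-3/5)): winding -1 is odd, the square root flips sign, contributing -2*(-19/17)*sqrt(1 - (-4/7)/(-3/5)) = -2*(-19/17)*sqrt(1/21) = (38/357)*sqrt(21).
Summing the contributions at α = -4/7 gives (38/357)*sqrt(21).

Continued minus principal equals (38/357)*sqrt(21).


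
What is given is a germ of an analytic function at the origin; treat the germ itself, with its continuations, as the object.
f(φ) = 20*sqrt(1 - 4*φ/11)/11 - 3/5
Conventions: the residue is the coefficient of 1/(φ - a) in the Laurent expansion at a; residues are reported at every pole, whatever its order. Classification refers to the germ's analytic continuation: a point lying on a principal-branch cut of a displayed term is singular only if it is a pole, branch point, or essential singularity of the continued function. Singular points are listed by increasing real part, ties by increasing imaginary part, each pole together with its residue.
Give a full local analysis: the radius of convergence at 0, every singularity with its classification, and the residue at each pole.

Branch term (20/11)*sqrt(1 - φ/(11/4)): its argument vanishes at φ = 11/4, a square-root branch point, modulus 11/4.
The radius of convergence is the smallest modulus among the singular points: 11/4.

Radius of convergence at 0: 11/4.
At 11/4: an algebraic (square-root) branch point.


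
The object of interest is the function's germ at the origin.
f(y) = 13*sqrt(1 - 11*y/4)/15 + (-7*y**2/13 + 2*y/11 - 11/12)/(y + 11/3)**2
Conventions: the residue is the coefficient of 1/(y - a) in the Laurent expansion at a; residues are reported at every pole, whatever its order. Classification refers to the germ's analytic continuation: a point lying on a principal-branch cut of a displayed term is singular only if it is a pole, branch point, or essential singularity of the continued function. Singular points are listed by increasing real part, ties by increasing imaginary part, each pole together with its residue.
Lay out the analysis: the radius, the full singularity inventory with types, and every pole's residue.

Denominator factor (y + 11/3)^2: pole of order 2 at -11/3, modulus 11/3.
Branch term (13/15)*sqrt(1 - y/(4/11)): its argument vanishes at y = 4/11, a square-root branch point, modulus 4/11.
The radius of convergence is the smallest modulus among the singular points: 4/11.
The branch term is analytic at -11/3 and contributes nothing to the residue; only the rational part matters.
At the order-2 pole -11/3 set g(y) = (y - (-11/3))^2*(rational part) = -7*y**2/13 + 2*y/11 - 11/12.
Order-2 pole: residue = g'(a); g'(-11/3) = 1772/429, so the residue is 1772/429.
List the singular points by increasing real part (a conjugate pair: the negative imaginary part first).

Radius of convergence at 0: 4/11.
At -11/3: a pole of order 2; residue 1772/429.
At 4/11: an algebraic (square-root) branch point.


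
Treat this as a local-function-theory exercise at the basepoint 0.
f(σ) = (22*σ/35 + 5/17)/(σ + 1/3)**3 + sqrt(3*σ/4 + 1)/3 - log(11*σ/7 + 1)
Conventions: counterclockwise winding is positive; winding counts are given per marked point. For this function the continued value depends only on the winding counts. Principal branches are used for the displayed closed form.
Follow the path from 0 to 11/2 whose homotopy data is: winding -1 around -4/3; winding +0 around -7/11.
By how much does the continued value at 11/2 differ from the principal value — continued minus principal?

Continued minus principal equals -(1/6)*sqrt(82).

The rational part is single-valued and drops out of the difference; each branch term changes only by its own monodromy.
(-1)*log(1 - σ/(-7/11)): winding 0 around -7/11, so this term returns to its principal value, contribution 0.
(1/3)*sqrt(1 - σ/(-4/3)): winding -1 is odd, the square root flips sign, contributing -2*(1/3)*sqrt(1 - (11/2)/(-4/3)) = -2*(1/3)*sqrt(41/8) = -(1/6)*sqrt(82).
Summing the contributions at σ = 11/2 gives -(1/6)*sqrt(82).


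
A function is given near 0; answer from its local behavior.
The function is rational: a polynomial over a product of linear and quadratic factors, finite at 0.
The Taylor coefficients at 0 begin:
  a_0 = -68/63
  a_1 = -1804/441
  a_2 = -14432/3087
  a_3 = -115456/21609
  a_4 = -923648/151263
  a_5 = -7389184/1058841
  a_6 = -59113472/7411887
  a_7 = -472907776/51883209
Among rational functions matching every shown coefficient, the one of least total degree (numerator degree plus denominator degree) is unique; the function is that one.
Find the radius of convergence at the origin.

The radius of convergence is 7/8.

No rational of total degree below 2 reproduces all 8 coefficients; solving the [1/1] Pade equations on them gives f(δ) = (5*δ/2 + 17/18)/(δ - 7/8), whose expansion matches every shown term.
Denominator factor (δ - 7/8): pole of order 1 at 7/8, modulus 7/8.
The radius of convergence is the smallest modulus among the singular points: 7/8.


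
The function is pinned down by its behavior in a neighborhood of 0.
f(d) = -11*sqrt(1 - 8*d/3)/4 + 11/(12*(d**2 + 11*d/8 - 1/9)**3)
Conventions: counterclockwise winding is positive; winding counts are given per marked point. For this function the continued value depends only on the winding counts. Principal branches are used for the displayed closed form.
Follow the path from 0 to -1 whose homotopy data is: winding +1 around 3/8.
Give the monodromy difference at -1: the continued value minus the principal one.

Continued minus principal equals (11/6)*sqrt(33).

The rational part is single-valued and drops out of the difference; each branch term changes only by its own monodromy.
(-11/4)*sqrt(1 - d/(3/8)): winding +1 is odd, the square root flips sign, contributing -2*(-11/4)*sqrt(1 - (-1)/(3/8)) = -2*(-11/4)*sqrt(11/3) = (11/6)*sqrt(33).
Summing the contributions at d = -1 gives (11/6)*sqrt(33).


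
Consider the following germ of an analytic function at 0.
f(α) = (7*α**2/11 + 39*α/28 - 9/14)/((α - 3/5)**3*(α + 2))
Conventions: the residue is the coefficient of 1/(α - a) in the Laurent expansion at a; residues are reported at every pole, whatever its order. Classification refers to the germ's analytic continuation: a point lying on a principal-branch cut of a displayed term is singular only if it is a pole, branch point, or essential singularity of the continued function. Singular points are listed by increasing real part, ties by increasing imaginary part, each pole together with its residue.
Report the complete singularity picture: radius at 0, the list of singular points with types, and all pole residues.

Denominator factor (α - 3/5)^3: pole of order 3 at 3/5, modulus 3/5.
Denominator factor (α + 2): pole of order 1 at -2, modulus 2.
The radius of convergence is the smallest modulus among the singular points: 3/5.
At the order-1 pole -2 set g(α) = (α - (-2))*f(α) = (7*α**2/11 + 39*α/28 - 9/14)/(α - 3/5)**3.
Simple pole: residue = g(a) at a = -2, which is 8500/169169.
At the order-3 pole 3/5 set g(α) = (α - (3/5))^3*f(α) = (7*α**2/11 + 39*α/28 - 9/14)/(α + 2).
Order-3 pole: residue = g''(a)/2; g''(3/5) = -17000/169169, so the residue is -8500/169169.
List the singular points by increasing real part (a conjugate pair: the negative imaginary part first).

Radius of convergence at 0: 3/5.
At -2: a pole of order 1; residue 8500/169169.
At 3/5: a pole of order 3; residue -8500/169169.


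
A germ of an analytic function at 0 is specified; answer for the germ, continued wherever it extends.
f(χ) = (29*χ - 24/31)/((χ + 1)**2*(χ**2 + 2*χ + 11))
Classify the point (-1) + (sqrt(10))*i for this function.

The point is a pole of order 1.

The denominator factor χ**2 + 2*χ + 11 vanishes at (-1) + (sqrt(10))*i and appears to the power 1; the numerator there equals (-923/31) + ((29)*sqrt(10))*i, nonzero, and no other factor vanishes.
Hence a pole whose order is the multiplicity, 1.


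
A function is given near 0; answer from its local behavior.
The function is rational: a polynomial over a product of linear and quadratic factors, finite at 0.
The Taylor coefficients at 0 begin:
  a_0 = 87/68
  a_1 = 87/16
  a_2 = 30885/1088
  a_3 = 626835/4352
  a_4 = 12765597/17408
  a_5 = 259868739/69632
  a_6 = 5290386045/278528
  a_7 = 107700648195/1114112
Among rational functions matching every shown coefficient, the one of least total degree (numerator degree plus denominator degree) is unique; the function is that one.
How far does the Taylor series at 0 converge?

No rational of total degree below 3 reproduces all 8 coefficients; solving the [0/3] Pade equations on them gives f(φ) = -29/(17*(φ + 4)*(φ**2 + 3*φ/2 - 1/3)), whose expansion matches every shown term.
Denominator factor (φ + 4): pole of order 1 at -4, modulus 4.
Denominator factor (φ**2 + 3*φ/2 - 1/3): discriminant 43/12, real irrational roots -3/4 + (1/12)*sqrt(129) and -3/4 - (1/12)*sqrt(129); poles of order 1, moduli -3/4 + (1/12)*sqrt(129) and 3/4 + (1/12)*sqrt(129).
The radius of convergence is the smallest modulus among the singular points: -3/4 + (1/12)*sqrt(129).

The radius of convergence is -3/4 + (1/12)*sqrt(129).


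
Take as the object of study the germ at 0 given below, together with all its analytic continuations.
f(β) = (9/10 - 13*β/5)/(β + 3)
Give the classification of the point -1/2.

The point is a regular point.

Denominator factors: β + 3 = 5/2 at β = -1/2 — none vanishes.
So the germ continues analytically to -1/2.


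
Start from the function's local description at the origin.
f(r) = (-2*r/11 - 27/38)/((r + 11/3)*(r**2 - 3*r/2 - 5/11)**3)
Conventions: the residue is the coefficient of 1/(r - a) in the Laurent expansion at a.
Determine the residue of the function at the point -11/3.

The residue is -6468660/932293781839.

At the order-1 pole -11/3 set g(r) = (r - (-11/3))*f(r) = (-2*r/11 - 27/38)/(r**2 - 3*r/2 - 5/11)**3.
Simple pole: residue = g(a) at a = -11/3, which is -6468660/932293781839.


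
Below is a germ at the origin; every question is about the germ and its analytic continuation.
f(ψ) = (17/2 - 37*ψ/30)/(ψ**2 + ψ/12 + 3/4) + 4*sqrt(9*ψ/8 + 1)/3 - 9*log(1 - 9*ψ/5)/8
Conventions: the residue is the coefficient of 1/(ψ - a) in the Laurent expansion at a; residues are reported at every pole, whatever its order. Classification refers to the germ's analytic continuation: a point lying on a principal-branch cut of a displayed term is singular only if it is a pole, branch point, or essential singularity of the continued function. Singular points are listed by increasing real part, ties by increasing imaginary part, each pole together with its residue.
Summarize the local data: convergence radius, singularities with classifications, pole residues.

Denominator factor (ψ**2 + ψ/12 + 3/4): discriminant -431/144, complex-conjugate roots (-1/24) + ((1/24)*sqrt(431))*i and (-1/24) - ((1/24)*sqrt(431))*i; poles of order 1, moduli (1/2)*sqrt(3) and (1/2)*sqrt(3).
Branch term (-9/8)*log(1 - ψ/(5/9)): its argument vanishes at ψ = 5/9, a logarithmic branch point, modulus 5/9.
Branch term (4/3)*sqrt(1 - ψ/(-8/9)): its argument vanishes at ψ = -8/9, a square-root branch point, modulus 8/9.
The radius of convergence is the smallest modulus among the singular points: 5/9.
The branch terms are analytic at (-1/24) - ((1/24)*sqrt(431))*i and contribute nothing to the residue; only the rational part matters.
The factor ψ**2 + ψ/12 + 3/4 splits as (ψ - a)(ψ - a') with a = (-1/24) - ((1/24)*sqrt(431))*i, a' = (-1/24) + ((1/24)*sqrt(431))*i. At the order-1 pole a set g(ψ) = (ψ - a)*(rational part) = [17/2 - 37*ψ/30] / (ψ - a').
Simple pole: residue = g(a) at a = (-1/24) - ((1/24)*sqrt(431))*i, which is (-37/60) + ((6157/25860)*sqrt(431))*i.
The branch terms are analytic at (-1/24) + ((1/24)*sqrt(431))*i and contribute nothing to the residue; only the rational part matters.
The factor ψ**2 + ψ/12 + 3/4 splits as (ψ - a)(ψ - a') with a = (-1/24) + ((1/24)*sqrt(431))*i, a' = (-1/24) - ((1/24)*sqrt(431))*i. At the order-1 pole a set g(ψ) = (ψ - a)*(rational part) = [17/2 - 37*ψ/30] / (ψ - a').
Simple pole: residue = g(a) at a = (-1/24) + ((1/24)*sqrt(431))*i, which is (-37/60) - ((6157/25860)*sqrt(431))*i.
List the singular points by increasing real part (a conjugate pair: the negative imaginary part first).

Radius of convergence at 0: 5/9.
At -8/9: an algebraic (square-root) branch point.
At (-1/24) - ((1/24)*sqrt(431))*i: a pole of order 1; residue (-37/60) + ((6157/25860)*sqrt(431))*i.
At (-1/24) + ((1/24)*sqrt(431))*i: a pole of order 1; residue (-37/60) - ((6157/25860)*sqrt(431))*i.
At 5/9: a logarithmic branch point.


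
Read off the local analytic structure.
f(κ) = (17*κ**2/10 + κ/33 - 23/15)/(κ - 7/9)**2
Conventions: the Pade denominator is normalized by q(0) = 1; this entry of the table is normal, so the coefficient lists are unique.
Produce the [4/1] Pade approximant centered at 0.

The Pade approximant has numerator coefficients [-621/245, -718842141/251413855, -1490037201/3519793970, -4470111603/12319278895, -40231004427/172469904530]; denominator coefficients [1, -132810/93289].

Taylor coefficients needed (expand at 0): a_0 = -621/245, a_1 = -122013/18865, a_2 = -2543643/264110, a_3 = -13009734/924385, a_4 = -262315341/12941390, a_5 = -261409923/9058973.
Write the denominator as Q(κ) = 1 + q1*κ. Requiring Q*f - P = O(κ^6) with deg P <= 4 kills the coefficients of κ^5..κ^5 in Q*f:
  κ^5: a_5 + q1*a_4 = 0, i.e. -261409923/9058973 + (-262315341/12941390)*q1 = 0.
Solving this linear system: q1 = -132810/93289.
The numerator is Q*f truncated at degree 4: P0 = a_0 = -621/245; P1 = a_1 + q1*a_0 = -718842141/251413855; P2 = a_2 + q1*a_1 = -1490037201/3519793970; P3 = a_3 + q1*a_2 = -4470111603/12319278895; P4 = a_4 + q1*a_3 = -40231004427/172469904530.


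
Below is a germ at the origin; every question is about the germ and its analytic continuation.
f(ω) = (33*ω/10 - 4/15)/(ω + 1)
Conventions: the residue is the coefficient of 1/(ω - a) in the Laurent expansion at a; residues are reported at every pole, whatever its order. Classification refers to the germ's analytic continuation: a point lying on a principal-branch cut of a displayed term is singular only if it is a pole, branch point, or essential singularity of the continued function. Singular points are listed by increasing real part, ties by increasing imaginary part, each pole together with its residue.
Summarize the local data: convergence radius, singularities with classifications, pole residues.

Radius of convergence at 0: 1.
At -1: a pole of order 1; residue -107/30.

Denominator factor (ω + 1): pole of order 1 at -1, modulus 1.
The radius of convergence is the smallest modulus among the singular points: 1.
At the order-1 pole -1 set g(ω) = (ω - (-1))*f(ω) = 33*ω/10 - 4/15.
Simple pole: residue = g(a) at a = -1, which is -107/30.


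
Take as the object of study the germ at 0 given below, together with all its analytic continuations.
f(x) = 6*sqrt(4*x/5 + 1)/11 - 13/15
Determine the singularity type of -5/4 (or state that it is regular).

The term (6/11)*sqrt(1 - x/(-5/4)) has argument 1 - -5/4/(-5/4) = 0 at -5/4: a square-root (algebraic, two-sheeted) branch point; the remaining terms are analytic or single-valued there.

The point is an algebraic (square-root) branch point.


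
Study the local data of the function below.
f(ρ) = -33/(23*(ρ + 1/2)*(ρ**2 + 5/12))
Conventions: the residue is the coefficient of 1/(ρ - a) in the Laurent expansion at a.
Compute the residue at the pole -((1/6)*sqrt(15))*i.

The residue is (99/92) - ((99/460)*sqrt(15))*i.

The factor ρ**2 + 5/12 splits as (ρ - a)(ρ - a') with a = -((1/6)*sqrt(15))*i, a' = ((1/6)*sqrt(15))*i. At the order-1 pole a set g(ρ) = (ρ - a)*f(ρ) = [-33/(23*(ρ + 1/2))] / (ρ - a').
Simple pole: residue = g(a) at a = -((1/6)*sqrt(15))*i, which is (99/92) - ((99/460)*sqrt(15))*i.


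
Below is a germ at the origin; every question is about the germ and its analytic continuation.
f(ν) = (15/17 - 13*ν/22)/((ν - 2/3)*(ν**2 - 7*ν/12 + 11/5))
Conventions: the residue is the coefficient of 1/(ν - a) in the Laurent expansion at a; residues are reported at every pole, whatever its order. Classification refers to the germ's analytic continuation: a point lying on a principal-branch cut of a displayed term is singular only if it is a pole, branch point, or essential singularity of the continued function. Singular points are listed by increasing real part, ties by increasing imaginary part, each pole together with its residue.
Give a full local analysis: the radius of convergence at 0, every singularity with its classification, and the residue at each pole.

Denominator factor (ν**2 - 7*ν/12 + 11/5): discriminant -6091/720, complex-conjugate roots (7/24) + ((1/120)*sqrt(30455))*i and (7/24) - ((1/120)*sqrt(30455))*i; poles of order 1, moduli (1/5)*sqrt(55) and (1/5)*sqrt(55).
Denominator factor (ν - 2/3): pole of order 1 at 2/3, modulus 2/3.
The radius of convergence is the smallest modulus among the singular points: 2/3.
The factor ν**2 - 7*ν/12 + 11/5 splits as (ν - a)(ν - a') with a = (7/24) - ((1/120)*sqrt(30455))*i, a' = (7/24) + ((1/120)*sqrt(30455))*i. At the order-1 pole a set g(ν) = (ν - a)*f(ν) = [(15/17 - 13*ν/22)/(ν - 2/3)] / (ν - a').
Simple pole: residue = g(a) at a = (7/24) - ((1/120)*sqrt(30455))*i, which is (-4110/37961) - ((306168/231220451)*sqrt(30455))*i.
The factor ν**2 - 7*ν/12 + 11/5 splits as (ν - a)(ν - a') with a = (7/24) + ((1/120)*sqrt(30455))*i, a' = (7/24) - ((1/120)*sqrt(30455))*i. At the order-1 pole a set g(ν) = (ν - a)*f(ν) = [(15/17 - 13*ν/22)/(ν - 2/3)] / (ν - a').
Simple pole: residue = g(a) at a = (7/24) + ((1/120)*sqrt(30455))*i, which is (-4110/37961) + ((306168/231220451)*sqrt(30455))*i.
At the order-1 pole 2/3 set g(ν) = (ν - (2/3))*f(ν) = (15/17 - 13*ν/22)/(ν**2 - 7*ν/12 + 11/5).
Simple pole: residue = g(a) at a = 2/3, which is 8220/37961.
List the singular points by increasing real part (a conjugate pair: the negative imaginary part first).

Radius of convergence at 0: 2/3.
At (7/24) - ((1/120)*sqrt(30455))*i: a pole of order 1; residue (-4110/37961) - ((306168/231220451)*sqrt(30455))*i.
At (7/24) + ((1/120)*sqrt(30455))*i: a pole of order 1; residue (-4110/37961) + ((306168/231220451)*sqrt(30455))*i.
At 2/3: a pole of order 1; residue 8220/37961.


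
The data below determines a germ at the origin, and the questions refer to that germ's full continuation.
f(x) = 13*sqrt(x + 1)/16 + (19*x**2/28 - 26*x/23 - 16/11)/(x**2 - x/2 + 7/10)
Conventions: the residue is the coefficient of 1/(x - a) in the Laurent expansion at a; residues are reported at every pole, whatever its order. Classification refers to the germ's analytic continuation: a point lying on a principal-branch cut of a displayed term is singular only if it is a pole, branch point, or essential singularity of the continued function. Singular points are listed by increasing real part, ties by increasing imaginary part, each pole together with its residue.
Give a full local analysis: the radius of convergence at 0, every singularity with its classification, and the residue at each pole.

Radius of convergence at 0: (1/10)*sqrt(70).
At -1: an algebraic (square-root) branch point.
At (1/4) - ((1/20)*sqrt(255))*i: a pole of order 1; residue (-1019/2576) - ((602801/7225680)*sqrt(255))*i.
At (1/4) + ((1/20)*sqrt(255))*i: a pole of order 1; residue (-1019/2576) + ((602801/7225680)*sqrt(255))*i.

Denominator factor (x**2 - x/2 + 7/10): discriminant -51/20, complex-conjugate roots (1/4) + ((1/20)*sqrt(255))*i and (1/4) - ((1/20)*sqrt(255))*i; poles of order 1, moduli (1/10)*sqrt(70) and (1/10)*sqrt(70).
Branch term (13/16)*sqrt(1 - x/(-1)): its argument vanishes at x = -1, a square-root branch point, modulus 1.
The radius of convergence is the smallest modulus among the singular points: (1/10)*sqrt(70).
The branch term is analytic at (1/4) - ((1/20)*sqrt(255))*i and contributes nothing to the residue; only the rational part matters.
The factor x**2 - x/2 + 7/10 splits as (x - a)(x - a') with a = (1/4) - ((1/20)*sqrt(255))*i, a' = (1/4) + ((1/20)*sqrt(255))*i. At the order-1 pole a set g(x) = (x - a)*(rational part) = [19*x**2/28 - 26*x/23 - 16/11] / (x - a').
Simple pole: residue = g(a) at a = (1/4) - ((1/20)*sqrt(255))*i, which is (-1019/2576) - ((602801/7225680)*sqrt(255))*i.
The branch term is analytic at (1/4) + ((1/20)*sqrt(255))*i and contributes nothing to the residue; only the rational part matters.
The factor x**2 - x/2 + 7/10 splits as (x - a)(x - a') with a = (1/4) + ((1/20)*sqrt(255))*i, a' = (1/4) - ((1/20)*sqrt(255))*i. At the order-1 pole a set g(x) = (x - a)*(rational part) = [19*x**2/28 - 26*x/23 - 16/11] / (x - a').
Simple pole: residue = g(a) at a = (1/4) + ((1/20)*sqrt(255))*i, which is (-1019/2576) + ((602801/7225680)*sqrt(255))*i.
List the singular points by increasing real part (a conjugate pair: the negative imaginary part first).


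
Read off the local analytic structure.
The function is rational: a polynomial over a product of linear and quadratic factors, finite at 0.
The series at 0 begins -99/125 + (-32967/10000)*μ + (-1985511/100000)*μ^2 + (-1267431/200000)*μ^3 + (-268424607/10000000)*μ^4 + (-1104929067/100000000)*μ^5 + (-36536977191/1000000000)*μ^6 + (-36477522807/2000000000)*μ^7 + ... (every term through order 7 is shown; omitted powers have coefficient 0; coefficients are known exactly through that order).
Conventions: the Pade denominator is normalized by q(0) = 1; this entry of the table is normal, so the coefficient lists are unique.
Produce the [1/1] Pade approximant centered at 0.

Taylor coefficients needed (read off): a_0 = -99/125, a_1 = -32967/10000, a_2 = -1985511/100000.
Write the denominator as Q(μ) = 1 + q1*μ. Requiring Q*f - P = O(μ^3) with deg P <= 1 kills the coefficients of μ^2..μ^2 in Q*f:
  μ^2: a_2 + q1*a_1 = 0, i.e. -1985511/100000 + (-32967/10000)*q1 = 0.
Solving this linear system: q1 = -60167/9990.
The numerator is Q*f truncated at degree 1: P0 = a_0 = -99/125; P1 = a_1 + q1*a_0 = 1635359/1110000.

The Pade approximant has numerator coefficients [-99/125, 1635359/1110000]; denominator coefficients [1, -60167/9990].
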